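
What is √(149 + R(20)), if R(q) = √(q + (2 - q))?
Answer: √(149 + √2) ≈ 12.264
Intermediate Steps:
R(q) = √2
√(149 + R(20)) = √(149 + √2)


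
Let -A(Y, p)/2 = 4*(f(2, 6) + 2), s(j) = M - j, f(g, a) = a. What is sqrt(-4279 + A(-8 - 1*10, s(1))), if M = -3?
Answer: I*sqrt(4343) ≈ 65.901*I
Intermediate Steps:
s(j) = -3 - j
A(Y, p) = -64 (A(Y, p) = -8*(6 + 2) = -8*8 = -2*32 = -64)
sqrt(-4279 + A(-8 - 1*10, s(1))) = sqrt(-4279 - 64) = sqrt(-4343) = I*sqrt(4343)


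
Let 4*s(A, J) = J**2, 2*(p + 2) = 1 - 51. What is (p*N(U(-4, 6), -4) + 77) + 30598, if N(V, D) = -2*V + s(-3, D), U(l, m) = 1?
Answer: 30621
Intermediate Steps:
p = -27 (p = -2 + (1 - 51)/2 = -2 + (1/2)*(-50) = -2 - 25 = -27)
s(A, J) = J**2/4
N(V, D) = -2*V + D**2/4
(p*N(U(-4, 6), -4) + 77) + 30598 = (-27*(-2*1 + (1/4)*(-4)**2) + 77) + 30598 = (-27*(-2 + (1/4)*16) + 77) + 30598 = (-27*(-2 + 4) + 77) + 30598 = (-27*2 + 77) + 30598 = (-54 + 77) + 30598 = 23 + 30598 = 30621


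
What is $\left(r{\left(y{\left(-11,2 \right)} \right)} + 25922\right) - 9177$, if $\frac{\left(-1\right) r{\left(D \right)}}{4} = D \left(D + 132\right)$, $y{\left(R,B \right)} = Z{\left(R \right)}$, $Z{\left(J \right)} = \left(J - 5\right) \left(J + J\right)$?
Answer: $-664727$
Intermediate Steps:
$Z{\left(J \right)} = 2 J \left(-5 + J\right)$ ($Z{\left(J \right)} = \left(-5 + J\right) 2 J = 2 J \left(-5 + J\right)$)
$y{\left(R,B \right)} = 2 R \left(-5 + R\right)$
$r{\left(D \right)} = - 4 D \left(132 + D\right)$ ($r{\left(D \right)} = - 4 D \left(D + 132\right) = - 4 D \left(132 + D\right)$)
$\left(r{\left(y{\left(-11,2 \right)} \right)} + 25922\right) - 9177 = \left(- 4 \cdot 2 \left(-11\right) \left(-5 - 11\right) \left(132 + 2 \left(-11\right) \left(-5 - 11\right)\right) + 25922\right) - 9177 = \left(- 4 \cdot 2 \left(-11\right) \left(-16\right) \left(132 + 2 \left(-11\right) \left(-16\right)\right) + 25922\right) - 9177 = \left(\left(-4\right) 352 \left(132 + 352\right) + 25922\right) - 9177 = \left(\left(-4\right) 352 \cdot 484 + 25922\right) - 9177 = \left(-681472 + 25922\right) - 9177 = -655550 - 9177 = -664727$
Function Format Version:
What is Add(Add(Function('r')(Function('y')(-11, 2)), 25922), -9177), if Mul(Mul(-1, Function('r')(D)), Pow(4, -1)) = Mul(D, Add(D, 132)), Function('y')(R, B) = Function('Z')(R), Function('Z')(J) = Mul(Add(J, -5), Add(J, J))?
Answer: -664727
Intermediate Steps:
Function('Z')(J) = Mul(2, J, Add(-5, J)) (Function('Z')(J) = Mul(Add(-5, J), Mul(2, J)) = Mul(2, J, Add(-5, J)))
Function('y')(R, B) = Mul(2, R, Add(-5, R))
Function('r')(D) = Mul(-4, D, Add(132, D)) (Function('r')(D) = Mul(-4, Mul(D, Add(D, 132))) = Mul(-4, Mul(D, Add(132, D))) = Mul(-4, D, Add(132, D)))
Add(Add(Function('r')(Function('y')(-11, 2)), 25922), -9177) = Add(Add(Mul(-4, Mul(2, -11, Add(-5, -11)), Add(132, Mul(2, -11, Add(-5, -11)))), 25922), -9177) = Add(Add(Mul(-4, Mul(2, -11, -16), Add(132, Mul(2, -11, -16))), 25922), -9177) = Add(Add(Mul(-4, 352, Add(132, 352)), 25922), -9177) = Add(Add(Mul(-4, 352, 484), 25922), -9177) = Add(Add(-681472, 25922), -9177) = Add(-655550, -9177) = -664727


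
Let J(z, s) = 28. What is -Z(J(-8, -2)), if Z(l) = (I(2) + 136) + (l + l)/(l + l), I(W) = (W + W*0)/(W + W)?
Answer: -275/2 ≈ -137.50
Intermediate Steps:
I(W) = 1/2 (I(W) = (W + 0)/((2*W)) = W*(1/(2*W)) = 1/2)
Z(l) = 275/2 (Z(l) = (1/2 + 136) + (l + l)/(l + l) = 273/2 + (2*l)/((2*l)) = 273/2 + (2*l)*(1/(2*l)) = 273/2 + 1 = 275/2)
-Z(J(-8, -2)) = -1*275/2 = -275/2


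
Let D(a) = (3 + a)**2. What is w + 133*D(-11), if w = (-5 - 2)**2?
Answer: 8561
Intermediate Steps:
w = 49 (w = (-7)**2 = 49)
w + 133*D(-11) = 49 + 133*(3 - 11)**2 = 49 + 133*(-8)**2 = 49 + 133*64 = 49 + 8512 = 8561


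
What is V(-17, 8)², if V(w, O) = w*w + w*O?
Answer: 23409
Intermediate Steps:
V(w, O) = w² + O*w
V(-17, 8)² = (-17*(8 - 17))² = (-17*(-9))² = 153² = 23409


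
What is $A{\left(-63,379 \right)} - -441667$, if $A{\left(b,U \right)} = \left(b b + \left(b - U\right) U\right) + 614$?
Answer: $278732$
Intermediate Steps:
$A{\left(b,U \right)} = 614 + b^{2} + U \left(b - U\right)$ ($A{\left(b,U \right)} = \left(b^{2} + U \left(b - U\right)\right) + 614 = 614 + b^{2} + U \left(b - U\right)$)
$A{\left(-63,379 \right)} - -441667 = \left(614 + \left(-63\right)^{2} - 379^{2} + 379 \left(-63\right)\right) - -441667 = \left(614 + 3969 - 143641 - 23877\right) + 441667 = -162935 + 441667 = 278732$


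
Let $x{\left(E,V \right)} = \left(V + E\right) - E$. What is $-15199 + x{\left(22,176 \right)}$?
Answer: $-15023$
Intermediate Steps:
$x{\left(E,V \right)} = V$ ($x{\left(E,V \right)} = \left(E + V\right) - E = V$)
$-15199 + x{\left(22,176 \right)} = -15199 + 176 = -15023$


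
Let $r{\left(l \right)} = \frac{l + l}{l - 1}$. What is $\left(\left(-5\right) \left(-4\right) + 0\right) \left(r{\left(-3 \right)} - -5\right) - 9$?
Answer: $121$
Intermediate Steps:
$r{\left(l \right)} = \frac{2 l}{-1 + l}$
$\left(\left(-5\right) \left(-4\right) + 0\right) \left(r{\left(-3 \right)} - -5\right) - 9 = \left(\left(-5\right) \left(-4\right) + 0\right) \left(2 \left(-3\right) \frac{1}{-1 - 3} - -5\right) - 9 = \left(20 + 0\right) \left(2 \left(-3\right) \frac{1}{-4} + 5\right) - 9 = 20 \left(2 \left(-3\right) \left(- \frac{1}{4}\right) + 5\right) - 9 = 20 \left(\frac{3}{2} + 5\right) - 9 = 20 \cdot \frac{13}{2} - 9 = 130 - 9 = 121$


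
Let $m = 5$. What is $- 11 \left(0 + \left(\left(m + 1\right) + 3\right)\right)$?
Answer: $-99$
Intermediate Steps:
$- 11 \left(0 + \left(\left(m + 1\right) + 3\right)\right) = - 11 \left(0 + \left(\left(5 + 1\right) + 3\right)\right) = - 11 \left(0 + \left(6 + 3\right)\right) = - 11 \left(0 + 9\right) = \left(-11\right) 9 = -99$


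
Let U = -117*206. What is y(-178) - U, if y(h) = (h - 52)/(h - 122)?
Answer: 723083/30 ≈ 24103.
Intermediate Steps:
y(h) = (-52 + h)/(-122 + h)
U = -24102
y(-178) - U = (-52 - 178)/(-122 - 178) - 1*(-24102) = -230/(-300) + 24102 = -1/300*(-230) + 24102 = 23/30 + 24102 = 723083/30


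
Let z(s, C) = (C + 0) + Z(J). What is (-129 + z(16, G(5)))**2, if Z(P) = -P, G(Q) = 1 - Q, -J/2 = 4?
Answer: 15625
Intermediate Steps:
J = -8 (J = -2*4 = -8)
z(s, C) = 8 + C (z(s, C) = (C + 0) - 1*(-8) = C + 8 = 8 + C)
(-129 + z(16, G(5)))**2 = (-129 + (8 + (1 - 1*5)))**2 = (-129 + (8 + (1 - 5)))**2 = (-129 + (8 - 4))**2 = (-129 + 4)**2 = (-125)**2 = 15625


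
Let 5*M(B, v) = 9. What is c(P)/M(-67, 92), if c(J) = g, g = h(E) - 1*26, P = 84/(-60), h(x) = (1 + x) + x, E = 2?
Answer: -35/3 ≈ -11.667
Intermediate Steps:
h(x) = 1 + 2*x
P = -7/5 (P = 84*(-1/60) = -7/5 ≈ -1.4000)
g = -21 (g = (1 + 2*2) - 1*26 = (1 + 4) - 26 = 5 - 26 = -21)
c(J) = -21
M(B, v) = 9/5 (M(B, v) = (⅕)*9 = 9/5)
c(P)/M(-67, 92) = -21/9/5 = -21*5/9 = -35/3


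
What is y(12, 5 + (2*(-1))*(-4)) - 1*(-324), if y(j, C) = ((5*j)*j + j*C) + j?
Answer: 1212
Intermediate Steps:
y(j, C) = j + 5*j**2 + C*j (y(j, C) = (5*j**2 + C*j) + j = j + 5*j**2 + C*j)
y(12, 5 + (2*(-1))*(-4)) - 1*(-324) = 12*(1 + (5 + (2*(-1))*(-4)) + 5*12) - 1*(-324) = 12*(1 + (5 - 2*(-4)) + 60) + 324 = 12*(1 + (5 + 8) + 60) + 324 = 12*(1 + 13 + 60) + 324 = 12*74 + 324 = 888 + 324 = 1212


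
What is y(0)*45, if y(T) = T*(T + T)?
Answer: 0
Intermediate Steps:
y(T) = 2*T**2 (y(T) = T*(2*T) = 2*T**2)
y(0)*45 = (2*0**2)*45 = (2*0)*45 = 0*45 = 0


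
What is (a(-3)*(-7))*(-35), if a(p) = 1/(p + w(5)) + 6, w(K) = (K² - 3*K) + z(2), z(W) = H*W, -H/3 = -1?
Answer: 19355/13 ≈ 1488.8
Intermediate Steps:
H = 3 (H = -3*(-1) = 3)
z(W) = 3*W
w(K) = 6 + K² - 3*K (w(K) = (K² - 3*K) + 3*2 = (K² - 3*K) + 6 = 6 + K² - 3*K)
a(p) = 6 + 1/(16 + p) (a(p) = 1/(p + (6 + 5² - 3*5)) + 6 = 1/(p + (6 + 25 - 15)) + 6 = 1/(p + 16) + 6 = 1/(16 + p) + 6 = 6 + 1/(16 + p))
(a(-3)*(-7))*(-35) = (((97 + 6*(-3))/(16 - 3))*(-7))*(-35) = (((97 - 18)/13)*(-7))*(-35) = (((1/13)*79)*(-7))*(-35) = ((79/13)*(-7))*(-35) = -553/13*(-35) = 19355/13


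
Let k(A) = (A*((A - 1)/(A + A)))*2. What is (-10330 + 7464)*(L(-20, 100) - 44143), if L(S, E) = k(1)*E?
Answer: 126513838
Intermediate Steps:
k(A) = -1 + A (k(A) = (A*((-1 + A)/((2*A))))*2 = (A*((-1 + A)*(1/(2*A))))*2 = (A*((-1 + A)/(2*A)))*2 = (-1/2 + A/2)*2 = -1 + A)
L(S, E) = 0 (L(S, E) = (-1 + 1)*E = 0*E = 0)
(-10330 + 7464)*(L(-20, 100) - 44143) = (-10330 + 7464)*(0 - 44143) = -2866*(-44143) = 126513838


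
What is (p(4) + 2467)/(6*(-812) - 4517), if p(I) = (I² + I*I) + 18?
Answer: -2517/9389 ≈ -0.26808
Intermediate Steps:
p(I) = 18 + 2*I² (p(I) = (I² + I²) + 18 = 2*I² + 18 = 18 + 2*I²)
(p(4) + 2467)/(6*(-812) - 4517) = ((18 + 2*4²) + 2467)/(6*(-812) - 4517) = ((18 + 2*16) + 2467)/(-4872 - 4517) = ((18 + 32) + 2467)/(-9389) = (50 + 2467)*(-1/9389) = 2517*(-1/9389) = -2517/9389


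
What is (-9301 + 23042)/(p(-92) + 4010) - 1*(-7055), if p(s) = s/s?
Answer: 4044478/573 ≈ 7058.4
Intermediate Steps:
p(s) = 1
(-9301 + 23042)/(p(-92) + 4010) - 1*(-7055) = (-9301 + 23042)/(1 + 4010) - 1*(-7055) = 13741/4011 + 7055 = 13741*(1/4011) + 7055 = 1963/573 + 7055 = 4044478/573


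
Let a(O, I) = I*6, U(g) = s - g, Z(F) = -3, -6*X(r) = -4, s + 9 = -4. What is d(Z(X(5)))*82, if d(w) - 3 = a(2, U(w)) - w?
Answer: -4428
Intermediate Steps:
s = -13 (s = -9 - 4 = -13)
X(r) = ⅔ (X(r) = -⅙*(-4) = ⅔)
U(g) = -13 - g
a(O, I) = 6*I
d(w) = -75 - 7*w (d(w) = 3 + (6*(-13 - w) - w) = 3 + ((-78 - 6*w) - w) = 3 + (-78 - 7*w) = -75 - 7*w)
d(Z(X(5)))*82 = (-75 - 7*(-3))*82 = (-75 + 21)*82 = -54*82 = -4428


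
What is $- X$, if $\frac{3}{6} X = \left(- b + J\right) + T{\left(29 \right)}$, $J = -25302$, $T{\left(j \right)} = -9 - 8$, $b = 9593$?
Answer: $69824$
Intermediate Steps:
$T{\left(j \right)} = -17$
$X = -69824$ ($X = 2 \left(\left(\left(-1\right) 9593 - 25302\right) - 17\right) = 2 \left(\left(-9593 - 25302\right) - 17\right) = 2 \left(-34895 - 17\right) = 2 \left(-34912\right) = -69824$)
$- X = \left(-1\right) \left(-69824\right) = 69824$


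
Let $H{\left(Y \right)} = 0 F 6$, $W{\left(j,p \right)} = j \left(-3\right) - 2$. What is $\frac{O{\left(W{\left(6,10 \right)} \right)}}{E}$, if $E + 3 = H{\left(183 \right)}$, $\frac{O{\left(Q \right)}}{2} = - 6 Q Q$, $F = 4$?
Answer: $1600$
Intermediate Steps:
$W{\left(j,p \right)} = -2 - 3 j$ ($W{\left(j,p \right)} = - 3 j - 2 = -2 - 3 j$)
$O{\left(Q \right)} = - 12 Q^{2}$ ($O{\left(Q \right)} = 2 - 6 Q Q = 2 \left(- 6 Q^{2}\right) = - 12 Q^{2}$)
$H{\left(Y \right)} = 0$ ($H{\left(Y \right)} = 0 \cdot 4 \cdot 6 = 0 \cdot 6 = 0$)
$E = -3$ ($E = -3 + 0 = -3$)
$\frac{O{\left(W{\left(6,10 \right)} \right)}}{E} = \frac{\left(-12\right) \left(-2 - 18\right)^{2}}{-3} = - 12 \left(-2 - 18\right)^{2} \left(- \frac{1}{3}\right) = - 12 \left(-20\right)^{2} \left(- \frac{1}{3}\right) = \left(-12\right) 400 \left(- \frac{1}{3}\right) = \left(-4800\right) \left(- \frac{1}{3}\right) = 1600$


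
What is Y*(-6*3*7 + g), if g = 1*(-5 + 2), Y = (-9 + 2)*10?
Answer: 9030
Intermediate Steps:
Y = -70 (Y = -7*10 = -70)
g = -3 (g = 1*(-3) = -3)
Y*(-6*3*7 + g) = -70*(-6*3*7 - 3) = -70*(-18*7 - 3) = -70*(-126 - 3) = -70*(-129) = 9030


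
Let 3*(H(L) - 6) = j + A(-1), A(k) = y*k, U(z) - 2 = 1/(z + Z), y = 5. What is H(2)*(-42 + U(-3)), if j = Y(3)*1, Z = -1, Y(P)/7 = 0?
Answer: -2093/12 ≈ -174.42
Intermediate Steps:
Y(P) = 0 (Y(P) = 7*0 = 0)
U(z) = 2 + 1/(-1 + z) (U(z) = 2 + 1/(z - 1) = 2 + 1/(-1 + z))
A(k) = 5*k
j = 0 (j = 0*1 = 0)
H(L) = 13/3 (H(L) = 6 + (0 + 5*(-1))/3 = 6 + (0 - 5)/3 = 6 + (⅓)*(-5) = 6 - 5/3 = 13/3)
H(2)*(-42 + U(-3)) = 13*(-42 + (-1 + 2*(-3))/(-1 - 3))/3 = 13*(-42 + (-1 - 6)/(-4))/3 = 13*(-42 - ¼*(-7))/3 = 13*(-42 + 7/4)/3 = (13/3)*(-161/4) = -2093/12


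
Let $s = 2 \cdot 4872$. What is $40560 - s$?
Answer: $30816$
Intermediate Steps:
$s = 9744$
$40560 - s = 40560 - 9744 = 30816$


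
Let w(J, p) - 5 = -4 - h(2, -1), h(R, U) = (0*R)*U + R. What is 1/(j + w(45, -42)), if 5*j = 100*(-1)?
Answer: -1/21 ≈ -0.047619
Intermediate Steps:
h(R, U) = R (h(R, U) = 0*U + R = 0 + R = R)
j = -20 (j = (100*(-1))/5 = (⅕)*(-100) = -20)
w(J, p) = -1 (w(J, p) = 5 + (-4 - 1*2) = 5 + (-4 - 2) = 5 - 6 = -1)
1/(j + w(45, -42)) = 1/(-20 - 1) = 1/(-21) = -1/21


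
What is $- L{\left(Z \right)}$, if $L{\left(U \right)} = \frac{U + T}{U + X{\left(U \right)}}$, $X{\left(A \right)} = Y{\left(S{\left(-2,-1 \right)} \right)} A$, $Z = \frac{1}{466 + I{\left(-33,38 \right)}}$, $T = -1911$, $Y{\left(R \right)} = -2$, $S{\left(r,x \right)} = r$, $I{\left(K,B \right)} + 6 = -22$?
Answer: $-837017$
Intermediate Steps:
$I{\left(K,B \right)} = -28$ ($I{\left(K,B \right)} = -6 - 22 = -28$)
$Z = \frac{1}{438}$ ($Z = \frac{1}{466 - 28} = \frac{1}{438} \approx 0.0022831$)
$X{\left(A \right)} = - 2 A$
$L{\left(U \right)} = - \frac{-1911 + U}{U}$ ($L{\left(U \right)} = \frac{U - 1911}{U - 2 U} = \frac{-1911 + U}{\left(-1\right) U} = \left(-1911 + U\right) \left(- \frac{1}{U}\right) = - \frac{-1911 + U}{U}$)
$- L{\left(Z \right)} = - \frac{1}{\frac{1}{438}} \left(1911 - \frac{1}{438}\right) = - 438 \left(1911 - \frac{1}{438}\right) = - \frac{438 \cdot 837017}{438} = \left(-1\right) 837017 = -837017$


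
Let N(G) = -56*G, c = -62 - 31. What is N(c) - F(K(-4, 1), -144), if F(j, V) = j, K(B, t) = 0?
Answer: 5208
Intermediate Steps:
c = -93
N(c) - F(K(-4, 1), -144) = -56*(-93) - 1*0 = 5208 + 0 = 5208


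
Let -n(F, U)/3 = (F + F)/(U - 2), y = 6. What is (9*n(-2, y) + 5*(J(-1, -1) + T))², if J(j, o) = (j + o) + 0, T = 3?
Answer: 1024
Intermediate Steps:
J(j, o) = j + o
n(F, U) = -6*F/(-2 + U) (n(F, U) = -3*(F + F)/(U - 2) = -3*2*F/(-2 + U) = -6*F/(-2 + U))
(9*n(-2, y) + 5*(J(-1, -1) + T))² = (9*(-6*(-2)/(-2 + 6)) + 5*((-1 - 1) + 3))² = (9*(-6*(-2)/4) + 5*(-2 + 3))² = (9*(-6*(-2)*¼) + 5*1)² = (9*3 + 5)² = (27 + 5)² = 32² = 1024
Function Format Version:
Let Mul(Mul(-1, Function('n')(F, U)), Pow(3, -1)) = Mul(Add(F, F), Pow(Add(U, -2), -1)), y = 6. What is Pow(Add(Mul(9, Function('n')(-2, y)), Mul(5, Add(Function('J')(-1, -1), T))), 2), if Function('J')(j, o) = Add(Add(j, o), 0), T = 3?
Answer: 1024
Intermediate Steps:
Function('J')(j, o) = Add(j, o)
Function('n')(F, U) = Mul(-6, F, Pow(Add(-2, U), -1)) (Function('n')(F, U) = Mul(-3, Mul(Add(F, F), Pow(Add(U, -2), -1))) = Mul(-3, Mul(Mul(2, F), Pow(Add(-2, U), -1))) = Mul(-3, Mul(2, F, Pow(Add(-2, U), -1))) = Mul(-6, F, Pow(Add(-2, U), -1)))
Pow(Add(Mul(9, Function('n')(-2, y)), Mul(5, Add(Function('J')(-1, -1), T))), 2) = Pow(Add(Mul(9, Mul(-6, -2, Pow(Add(-2, 6), -1))), Mul(5, Add(Add(-1, -1), 3))), 2) = Pow(Add(Mul(9, Mul(-6, -2, Pow(4, -1))), Mul(5, Add(-2, 3))), 2) = Pow(Add(Mul(9, Mul(-6, -2, Rational(1, 4))), Mul(5, 1)), 2) = Pow(Add(Mul(9, 3), 5), 2) = Pow(Add(27, 5), 2) = Pow(32, 2) = 1024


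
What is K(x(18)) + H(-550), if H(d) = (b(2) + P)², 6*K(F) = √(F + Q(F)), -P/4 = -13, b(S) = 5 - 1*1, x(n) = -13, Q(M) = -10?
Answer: 3136 + I*√23/6 ≈ 3136.0 + 0.7993*I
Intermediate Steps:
b(S) = 4 (b(S) = 5 - 1 = 4)
P = 52 (P = -4*(-13) = 52)
K(F) = √(-10 + F)/6 (K(F) = √(F - 10)/6 = √(-10 + F)/6)
H(d) = 3136 (H(d) = (4 + 52)² = 56² = 3136)
K(x(18)) + H(-550) = √(-10 - 13)/6 + 3136 = √(-23)/6 + 3136 = (I*√23)/6 + 3136 = I*√23/6 + 3136 = 3136 + I*√23/6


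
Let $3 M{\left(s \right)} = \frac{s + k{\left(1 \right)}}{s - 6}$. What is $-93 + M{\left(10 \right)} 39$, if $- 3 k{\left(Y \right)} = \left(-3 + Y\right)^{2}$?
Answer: $- \frac{389}{6} \approx -64.833$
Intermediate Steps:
$k{\left(Y \right)} = - \frac{\left(-3 + Y\right)^{2}}{3}$
$M{\left(s \right)} = \frac{- \frac{4}{3} + s}{3 \left(-6 + s\right)}$ ($M{\left(s \right)} = \frac{\left(s - \frac{\left(-3 + 1\right)^{2}}{3}\right) \frac{1}{s - 6}}{3} = \frac{\left(s - \frac{\left(-2\right)^{2}}{3}\right) \frac{1}{-6 + s}}{3} = \frac{\left(s - \frac{4}{3}\right) \frac{1}{-6 + s}}{3} = \frac{\left(- \frac{4}{3} + s\right) \frac{1}{-6 + s}}{3} = \frac{\frac{1}{-6 + s} \left(- \frac{4}{3} + s\right)}{3} = \frac{- \frac{4}{3} + s}{3 \left(-6 + s\right)}$)
$-93 + M{\left(10 \right)} 39 = -93 + \frac{-4 + 3 \cdot 10}{9 \left(-6 + 10\right)} 39 = -93 + \frac{-4 + 30}{9 \cdot 4} \cdot 39 = -93 + \frac{1}{9} \cdot \frac{1}{4} \cdot 26 \cdot 39 = -93 + \frac{13}{18} \cdot 39 = -93 + \frac{169}{6} = - \frac{389}{6}$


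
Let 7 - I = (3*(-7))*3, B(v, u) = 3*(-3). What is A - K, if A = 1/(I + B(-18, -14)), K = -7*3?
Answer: 1282/61 ≈ 21.016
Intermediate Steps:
B(v, u) = -9
I = 70 (I = 7 - 3*(-7)*3 = 7 - (-21)*3 = 7 - 1*(-63) = 7 + 63 = 70)
K = -21
A = 1/61 (A = 1/(70 - 9) = 1/61 ≈ 0.016393)
A - K = 1/61 - 1*(-21) = 1/61 + 21 = 1282/61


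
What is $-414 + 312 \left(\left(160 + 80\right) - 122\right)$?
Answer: $36402$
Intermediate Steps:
$-414 + 312 \left(\left(160 + 80\right) - 122\right) = -414 + 312 \left(240 - 122\right) = -414 + 312 \cdot 118 = -414 + 36816 = 36402$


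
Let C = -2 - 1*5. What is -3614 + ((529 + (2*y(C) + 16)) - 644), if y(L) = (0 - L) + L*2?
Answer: -3727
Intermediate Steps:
C = -7 (C = -2 - 5 = -7)
y(L) = L (y(L) = -L + 2*L = L)
-3614 + ((529 + (2*y(C) + 16)) - 644) = -3614 + ((529 + (2*(-7) + 16)) - 644) = -3614 + ((529 + (-14 + 16)) - 644) = -3614 + ((529 + 2) - 644) = -3614 + (531 - 644) = -3614 - 113 = -3727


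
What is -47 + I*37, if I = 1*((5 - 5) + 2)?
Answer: 27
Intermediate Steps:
I = 2 (I = 1*(0 + 2) = 1*2 = 2)
-47 + I*37 = -47 + 2*37 = -47 + 74 = 27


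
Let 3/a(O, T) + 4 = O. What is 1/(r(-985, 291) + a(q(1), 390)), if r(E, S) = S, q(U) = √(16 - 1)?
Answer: 31/8634 + √15/25902 ≈ 0.0037400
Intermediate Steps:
q(U) = √15
a(O, T) = 3/(-4 + O)
1/(r(-985, 291) + a(q(1), 390)) = 1/(291 + 3/(-4 + √15))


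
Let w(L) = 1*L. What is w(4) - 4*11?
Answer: -40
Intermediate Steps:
w(L) = L
w(4) - 4*11 = 4 - 4*11 = 4 - 44 = -40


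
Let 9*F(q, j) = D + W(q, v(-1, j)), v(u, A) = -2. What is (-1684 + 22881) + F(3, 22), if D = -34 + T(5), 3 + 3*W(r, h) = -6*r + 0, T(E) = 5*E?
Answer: 190757/9 ≈ 21195.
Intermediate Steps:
W(r, h) = -1 - 2*r (W(r, h) = -1 + (-6*r + 0)/3 = -1 + (-6*r)/3 = -1 - 2*r)
D = -9 (D = -34 + 5*5 = -34 + 25 = -9)
F(q, j) = -10/9 - 2*q/9 (F(q, j) = (-9 + (-1 - 2*q))/9 = (-10 - 2*q)/9 = -10/9 - 2*q/9)
(-1684 + 22881) + F(3, 22) = (-1684 + 22881) + (-10/9 - 2/9*3) = 21197 + (-10/9 - ⅔) = 21197 - 16/9 = 190757/9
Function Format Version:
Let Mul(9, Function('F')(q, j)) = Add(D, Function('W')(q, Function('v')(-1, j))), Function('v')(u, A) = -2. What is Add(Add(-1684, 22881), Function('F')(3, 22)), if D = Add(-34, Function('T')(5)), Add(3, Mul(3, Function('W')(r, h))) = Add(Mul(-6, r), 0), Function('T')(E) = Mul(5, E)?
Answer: Rational(190757, 9) ≈ 21195.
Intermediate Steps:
Function('W')(r, h) = Add(-1, Mul(-2, r)) (Function('W')(r, h) = Add(-1, Mul(Rational(1, 3), Add(Mul(-6, r), 0))) = Add(-1, Mul(Rational(1, 3), Mul(-6, r))) = Add(-1, Mul(-2, r)))
D = -9 (D = Add(-34, Mul(5, 5)) = Add(-34, 25) = -9)
Function('F')(q, j) = Add(Rational(-10, 9), Mul(Rational(-2, 9), q)) (Function('F')(q, j) = Mul(Rational(1, 9), Add(-9, Add(-1, Mul(-2, q)))) = Mul(Rational(1, 9), Add(-10, Mul(-2, q))) = Add(Rational(-10, 9), Mul(Rational(-2, 9), q)))
Add(Add(-1684, 22881), Function('F')(3, 22)) = Add(Add(-1684, 22881), Add(Rational(-10, 9), Mul(Rational(-2, 9), 3))) = Add(21197, Add(Rational(-10, 9), Rational(-2, 3))) = Add(21197, Rational(-16, 9)) = Rational(190757, 9)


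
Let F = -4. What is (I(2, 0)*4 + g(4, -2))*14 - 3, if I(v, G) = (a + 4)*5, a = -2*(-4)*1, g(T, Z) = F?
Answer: 3301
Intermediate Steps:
g(T, Z) = -4
a = 8 (a = 8*1 = 8)
I(v, G) = 60 (I(v, G) = (8 + 4)*5 = 12*5 = 60)
(I(2, 0)*4 + g(4, -2))*14 - 3 = (60*4 - 4)*14 - 3 = (240 - 4)*14 - 3 = 236*14 - 3 = 3304 - 3 = 3301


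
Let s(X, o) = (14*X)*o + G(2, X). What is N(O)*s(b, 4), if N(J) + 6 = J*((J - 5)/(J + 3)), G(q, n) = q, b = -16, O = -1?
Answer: 2682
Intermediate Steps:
s(X, o) = 2 + 14*X*o (s(X, o) = (14*X)*o + 2 = 14*X*o + 2 = 2 + 14*X*o)
N(J) = -6 + J*(-5 + J)/(3 + J) (N(J) = -6 + J*((J - 5)/(J + 3)) = -6 + J*((-5 + J)/(3 + J)) = -6 + J*(-5 + J)/(3 + J))
N(O)*s(b, 4) = ((-18 + (-1)² - 11*(-1))/(3 - 1))*(2 + 14*(-16)*4) = ((-18 + 1 + 11)/2)*(2 - 896) = ((½)*(-6))*(-894) = -3*(-894) = 2682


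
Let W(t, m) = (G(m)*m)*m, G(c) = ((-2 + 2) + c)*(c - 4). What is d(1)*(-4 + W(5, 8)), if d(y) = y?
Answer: 2044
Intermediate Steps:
G(c) = c*(-4 + c) (G(c) = (0 + c)*(-4 + c) = c*(-4 + c))
W(t, m) = m**3*(-4 + m) (W(t, m) = ((m*(-4 + m))*m)*m = (m**2*(-4 + m))*m = m**3*(-4 + m))
d(1)*(-4 + W(5, 8)) = 1*(-4 + 8**3*(-4 + 8)) = 1*(-4 + 512*4) = 1*(-4 + 2048) = 1*2044 = 2044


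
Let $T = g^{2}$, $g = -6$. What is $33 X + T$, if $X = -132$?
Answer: $-4320$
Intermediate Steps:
$T = 36$ ($T = \left(-6\right)^{2} = 36$)
$33 X + T = 33 \left(-132\right) + 36 = -4356 + 36 = -4320$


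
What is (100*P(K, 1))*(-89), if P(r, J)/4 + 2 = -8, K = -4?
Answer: 356000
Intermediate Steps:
P(r, J) = -40 (P(r, J) = -8 + 4*(-8) = -8 - 32 = -40)
(100*P(K, 1))*(-89) = (100*(-40))*(-89) = -4000*(-89) = 356000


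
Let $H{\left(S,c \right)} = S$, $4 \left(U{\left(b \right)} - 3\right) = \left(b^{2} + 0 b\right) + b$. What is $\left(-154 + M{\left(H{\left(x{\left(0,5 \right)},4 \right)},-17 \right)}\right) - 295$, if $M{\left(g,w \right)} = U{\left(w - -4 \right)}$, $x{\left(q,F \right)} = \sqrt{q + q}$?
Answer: $-407$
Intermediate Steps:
$x{\left(q,F \right)} = \sqrt{2} \sqrt{q}$ ($x{\left(q,F \right)} = \sqrt{2 q} = \sqrt{2} \sqrt{q}$)
$U{\left(b \right)} = 3 + \frac{b}{4} + \frac{b^{2}}{4}$ ($U{\left(b \right)} = 3 + \frac{\left(b^{2} + 0 b\right) + b}{4} = 3 + \frac{\left(b^{2} + 0\right) + b}{4} = 3 + \frac{b^{2} + b}{4} = 3 + \frac{b + b^{2}}{4} = 3 + \left(\frac{b}{4} + \frac{b^{2}}{4}\right) = 3 + \frac{b}{4} + \frac{b^{2}}{4}$)
$M{\left(g,w \right)} = 4 + \frac{w}{4} + \frac{\left(4 + w\right)^{2}}{4}$ ($M{\left(g,w \right)} = 3 + \frac{w - -4}{4} + \frac{\left(w - -4\right)^{2}}{4} = 3 + \frac{w + 4}{4} + \frac{\left(w + 4\right)^{2}}{4} = 3 + \frac{4 + w}{4} + \frac{\left(4 + w\right)^{2}}{4} = 3 + \left(1 + \frac{w}{4}\right) + \frac{\left(4 + w\right)^{2}}{4} = 4 + \frac{w}{4} + \frac{\left(4 + w\right)^{2}}{4}$)
$\left(-154 + M{\left(H{\left(x{\left(0,5 \right)},4 \right)},-17 \right)}\right) - 295 = \left(-154 + \left(4 + \frac{1}{4} \left(-17\right) + \frac{\left(4 - 17\right)^{2}}{4}\right)\right) - 295 = \left(-154 + \left(4 - \frac{17}{4} + \frac{\left(-13\right)^{2}}{4}\right)\right) - 295 = \left(-154 + \left(4 - \frac{17}{4} + \frac{1}{4} \cdot 169\right)\right) - 295 = \left(-154 + \left(4 - \frac{17}{4} + \frac{169}{4}\right)\right) - 295 = \left(-154 + 42\right) - 295 = -112 - 295 = -407$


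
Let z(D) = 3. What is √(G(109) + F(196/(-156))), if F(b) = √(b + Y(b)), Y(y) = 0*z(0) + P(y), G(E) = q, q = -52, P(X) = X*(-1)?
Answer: 2*I*√13 ≈ 7.2111*I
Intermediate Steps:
P(X) = -X
G(E) = -52
Y(y) = -y (Y(y) = 0*3 - y = 0 - y = -y)
F(b) = 0 (F(b) = √(b - b) = √0 = 0)
√(G(109) + F(196/(-156))) = √(-52 + 0) = √(-52) = 2*I*√13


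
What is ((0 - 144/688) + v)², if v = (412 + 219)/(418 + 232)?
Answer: 452966089/781202500 ≈ 0.57983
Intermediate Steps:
v = 631/650 ≈ 0.97077
((0 - 144/688) + v)² = ((0 - 144/688) + 631/650)² = ((0 - 1*9/43) + 631/650)² = ((0 - 9/43) + 631/650)² = (-9/43 + 631/650)² = (21283/27950)² = 452966089/781202500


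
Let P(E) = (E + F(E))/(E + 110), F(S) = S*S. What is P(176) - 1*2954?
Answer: -36986/13 ≈ -2845.1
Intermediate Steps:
F(S) = S**2
P(E) = (E + E**2)/(110 + E) (P(E) = (E + E**2)/(E + 110) = (E + E**2)/(110 + E))
P(176) - 1*2954 = 176*(1 + 176)/(110 + 176) - 1*2954 = 176*177/286 - 2954 = 176*(1/286)*177 - 2954 = 1416/13 - 2954 = -36986/13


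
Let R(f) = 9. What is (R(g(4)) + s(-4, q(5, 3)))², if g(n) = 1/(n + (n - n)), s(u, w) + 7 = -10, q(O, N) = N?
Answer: 64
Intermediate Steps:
s(u, w) = -17 (s(u, w) = -7 - 10 = -17)
g(n) = 1/n (g(n) = 1/(n + 0) = 1/n)
(R(g(4)) + s(-4, q(5, 3)))² = (9 - 17)² = (-8)² = 64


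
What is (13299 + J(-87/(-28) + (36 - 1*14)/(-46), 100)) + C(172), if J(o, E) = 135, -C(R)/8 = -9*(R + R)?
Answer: 38202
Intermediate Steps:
C(R) = 144*R (C(R) = -(-72)*(R + R) = -(-72)*2*R = -(-144)*R = 144*R)
(13299 + J(-87/(-28) + (36 - 1*14)/(-46), 100)) + C(172) = (13299 + 135) + 144*172 = 13434 + 24768 = 38202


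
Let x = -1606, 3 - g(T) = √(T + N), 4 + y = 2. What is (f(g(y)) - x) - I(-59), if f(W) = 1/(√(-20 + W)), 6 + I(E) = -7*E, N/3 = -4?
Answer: 1199 + (-17 - I*√14)^(-½) ≈ 1199.0 + 0.23828*I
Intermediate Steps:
N = -12 (N = 3*(-4) = -12)
y = -2 (y = -4 + 2 = -2)
g(T) = 3 - √(-12 + T) (g(T) = 3 - √(T - 12) = 3 - √(-12 + T))
I(E) = -6 - 7*E
f(W) = (-20 + W)^(-½)
(f(g(y)) - x) - I(-59) = ((-20 + (3 - √(-12 - 2)))^(-½) - 1*(-1606)) - (-6 - 7*(-59)) = ((-20 + (3 - √(-14)))^(-½) + 1606) - (-6 + 413) = ((-20 + (3 - I*√14))^(-½) + 1606) - 1*407 = ((-20 + (3 - I*√14))^(-½) + 1606) - 407 = ((-17 - I*√14)^(-½) + 1606) - 407 = (1606 + (-17 - I*√14)^(-½)) - 407 = 1199 + (-17 - I*√14)^(-½)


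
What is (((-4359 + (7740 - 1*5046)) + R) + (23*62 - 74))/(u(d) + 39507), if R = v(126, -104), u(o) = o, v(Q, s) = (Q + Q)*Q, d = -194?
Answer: 31439/39313 ≈ 0.79971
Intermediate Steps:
v(Q, s) = 2*Q**2 (v(Q, s) = (2*Q)*Q = 2*Q**2)
R = 31752 (R = 2*126**2 = 2*15876 = 31752)
(((-4359 + (7740 - 1*5046)) + R) + (23*62 - 74))/(u(d) + 39507) = (((-4359 + (7740 - 1*5046)) + 31752) + (23*62 - 74))/(-194 + 39507) = (((-4359 + (7740 - 5046)) + 31752) + (1426 - 74))/39313 = (((-4359 + 2694) + 31752) + 1352)*(1/39313) = ((-1665 + 31752) + 1352)*(1/39313) = (30087 + 1352)*(1/39313) = 31439*(1/39313) = 31439/39313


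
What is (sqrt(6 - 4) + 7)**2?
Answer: (7 + sqrt(2))**2 ≈ 70.799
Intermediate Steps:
(sqrt(6 - 4) + 7)**2 = (sqrt(2) + 7)**2 = (7 + sqrt(2))**2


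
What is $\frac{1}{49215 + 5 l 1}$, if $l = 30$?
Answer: $\frac{1}{49365} \approx 2.0257 \cdot 10^{-5}$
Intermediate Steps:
$\frac{1}{49215 + 5 l 1} = \frac{1}{49215 + 5 \cdot 30 \cdot 1} = \frac{1}{49215 + 150 \cdot 1} = \frac{1}{49215 + 150} = \frac{1}{49365}$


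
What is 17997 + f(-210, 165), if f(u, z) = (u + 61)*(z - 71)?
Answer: 3991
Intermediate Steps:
f(u, z) = (-71 + z)*(61 + u) (f(u, z) = (61 + u)*(-71 + z) = (-71 + z)*(61 + u))
17997 + f(-210, 165) = 17997 + (-4331 - 71*(-210) + 61*165 - 210*165) = 17997 + (-4331 + 14910 + 10065 - 34650) = 17997 - 14006 = 3991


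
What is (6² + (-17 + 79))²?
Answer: 9604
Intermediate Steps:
(6² + (-17 + 79))² = (36 + 62)² = 98² = 9604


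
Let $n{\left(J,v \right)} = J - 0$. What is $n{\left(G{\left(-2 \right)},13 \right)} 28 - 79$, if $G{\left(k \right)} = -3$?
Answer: $-163$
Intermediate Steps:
$n{\left(J,v \right)} = J$ ($n{\left(J,v \right)} = J + 0 = J$)
$n{\left(G{\left(-2 \right)},13 \right)} 28 - 79 = \left(-3\right) 28 - 79 = -84 - 79 = -163$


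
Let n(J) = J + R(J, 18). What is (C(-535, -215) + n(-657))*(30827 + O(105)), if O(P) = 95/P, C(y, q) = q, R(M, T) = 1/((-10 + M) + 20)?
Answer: -365245470410/13587 ≈ -2.6882e+7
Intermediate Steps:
R(M, T) = 1/(10 + M)
n(J) = J + 1/(10 + J)
(C(-535, -215) + n(-657))*(30827 + O(105)) = (-215 + (1 - 657*(10 - 657))/(10 - 657))*(30827 + 95/105) = (-215 + (1 - 657*(-647))/(-647))*(30827 + 95*(1/105)) = (-215 - (1 + 425079)/647)*(30827 + 19/21) = (-215 - 1/647*425080)*(647386/21) = (-215 - 425080/647)*(647386/21) = -564185/647*647386/21 = -365245470410/13587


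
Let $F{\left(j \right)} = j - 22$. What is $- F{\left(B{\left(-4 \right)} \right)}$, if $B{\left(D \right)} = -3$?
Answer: $25$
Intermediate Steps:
$F{\left(j \right)} = -22 + j$
$- F{\left(B{\left(-4 \right)} \right)} = - (-22 - 3) = \left(-1\right) \left(-25\right) = 25$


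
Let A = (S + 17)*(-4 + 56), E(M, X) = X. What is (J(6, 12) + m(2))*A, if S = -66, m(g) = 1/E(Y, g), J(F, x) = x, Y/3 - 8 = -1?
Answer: -31850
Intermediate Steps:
Y = 21 (Y = 24 + 3*(-1) = 24 - 3 = 21)
m(g) = 1/g
A = -2548 (A = (-66 + 17)*(-4 + 56) = -49*52 = -2548)
(J(6, 12) + m(2))*A = (12 + 1/2)*(-2548) = (12 + ½)*(-2548) = (25/2)*(-2548) = -31850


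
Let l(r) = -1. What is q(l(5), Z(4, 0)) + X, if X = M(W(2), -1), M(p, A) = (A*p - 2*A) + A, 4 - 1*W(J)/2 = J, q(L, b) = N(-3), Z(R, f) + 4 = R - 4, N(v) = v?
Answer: -6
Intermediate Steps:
Z(R, f) = -8 + R (Z(R, f) = -4 + (R - 4) = -4 + (-4 + R) = -8 + R)
q(L, b) = -3
W(J) = 8 - 2*J
M(p, A) = -A + A*p (M(p, A) = (-2*A + A*p) + A = -A + A*p)
X = -3 (X = -(-1 + (8 - 2*2)) = -(-1 + (8 - 4)) = -(-1 + 4) = -1*3 = -3)
q(l(5), Z(4, 0)) + X = -3 - 3 = -6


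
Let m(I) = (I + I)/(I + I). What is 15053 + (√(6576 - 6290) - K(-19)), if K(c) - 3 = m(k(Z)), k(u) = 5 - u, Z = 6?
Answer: 15049 + √286 ≈ 15066.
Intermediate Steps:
m(I) = 1 (m(I) = (2*I)/((2*I)) = (2*I)*(1/(2*I)) = 1)
K(c) = 4 (K(c) = 3 + 1 = 4)
15053 + (√(6576 - 6290) - K(-19)) = 15053 + (√(6576 - 6290) - 1*4) = 15053 + (√286 - 4) = 15053 + (-4 + √286) = 15049 + √286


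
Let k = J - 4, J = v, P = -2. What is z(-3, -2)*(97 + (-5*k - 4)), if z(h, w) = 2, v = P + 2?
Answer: 226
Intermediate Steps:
v = 0 (v = -2 + 2 = 0)
J = 0
k = -4 (k = 0 - 4 = -4)
z(-3, -2)*(97 + (-5*k - 4)) = 2*(97 + (-5*(-4) - 4)) = 2*(97 + (20 - 4)) = 2*(97 + 16) = 2*113 = 226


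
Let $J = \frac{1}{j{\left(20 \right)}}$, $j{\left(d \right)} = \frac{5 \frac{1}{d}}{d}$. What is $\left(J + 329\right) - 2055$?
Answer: $-1646$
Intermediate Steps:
$j{\left(d \right)} = \frac{5}{d^{2}}$
$J = 80$ ($J = \frac{1}{5 \cdot \frac{1}{400}} = \frac{1}{\frac{1}{80}} = 80$)
$\left(J + 329\right) - 2055 = \left(80 + 329\right) - 2055 = 409 - 2055 = -1646$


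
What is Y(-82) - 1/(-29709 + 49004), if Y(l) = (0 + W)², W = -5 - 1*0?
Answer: 482374/19295 ≈ 25.000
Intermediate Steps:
W = -5 (W = -5 + 0 = -5)
Y(l) = 25 (Y(l) = (0 - 5)² = (-5)² = 25)
Y(-82) - 1/(-29709 + 49004) = 25 - 1/(-29709 + 49004) = 25 - 1/19295 = 482374/19295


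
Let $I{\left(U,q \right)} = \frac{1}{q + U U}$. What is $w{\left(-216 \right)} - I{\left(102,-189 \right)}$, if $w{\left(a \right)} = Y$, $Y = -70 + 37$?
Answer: $- \frac{337096}{10215} \approx -33.0$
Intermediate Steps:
$I{\left(U,q \right)} = \frac{1}{q + U^{2}}$
$Y = -33$
$w{\left(a \right)} = -33$
$w{\left(-216 \right)} - I{\left(102,-189 \right)} = -33 - \frac{1}{-189 + 102^{2}} = -33 - \frac{1}{-189 + 10404} = -33 - \frac{1}{10215} = - \frac{337096}{10215}$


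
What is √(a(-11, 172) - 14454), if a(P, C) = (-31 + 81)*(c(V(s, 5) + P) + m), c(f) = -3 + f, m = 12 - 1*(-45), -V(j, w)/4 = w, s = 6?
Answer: 2*I*√3326 ≈ 115.34*I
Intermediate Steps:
V(j, w) = -4*w
m = 57 (m = 12 + 45 = 57)
a(P, C) = 1700 + 50*P (a(P, C) = (-31 + 81)*((-3 + (-4*5 + P)) + 57) = 50*((-3 + (-20 + P)) + 57) = 50*((-23 + P) + 57) = 50*(34 + P) = 1700 + 50*P)
√(a(-11, 172) - 14454) = √((1700 + 50*(-11)) - 14454) = √((1700 - 550) - 14454) = √(1150 - 14454) = √(-13304) = 2*I*√3326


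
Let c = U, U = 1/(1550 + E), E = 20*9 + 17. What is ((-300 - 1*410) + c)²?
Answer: 1538515256161/3052009 ≈ 5.0410e+5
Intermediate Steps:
E = 197 (E = 180 + 17 = 197)
U = 1/1747 (U = 1/(1550 + 197) = 1/1747 ≈ 0.00057241)
c = 1/1747 ≈ 0.00057241
((-300 - 1*410) + c)² = ((-300 - 1*410) + 1/1747)² = ((-300 - 410) + 1/1747)² = (-710 + 1/1747)² = (-1240369/1747)² = 1538515256161/3052009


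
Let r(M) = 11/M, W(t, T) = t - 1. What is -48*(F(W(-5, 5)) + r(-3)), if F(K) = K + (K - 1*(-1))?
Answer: 704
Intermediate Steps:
W(t, T) = -1 + t
F(K) = 1 + 2*K (F(K) = K + (K + 1) = K + (1 + K) = 1 + 2*K)
-48*(F(W(-5, 5)) + r(-3)) = -48*((1 + 2*(-1 - 5)) + 11/(-3)) = -48*((1 + 2*(-6)) + 11*(-⅓)) = -48*((1 - 12) - 11/3) = -48*(-11 - 11/3) = -48*(-44/3) = 704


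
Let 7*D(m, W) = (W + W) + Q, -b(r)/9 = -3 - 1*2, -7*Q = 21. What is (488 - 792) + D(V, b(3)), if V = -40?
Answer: -2041/7 ≈ -291.57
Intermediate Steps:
Q = -3 (Q = -1/7*21 = -3)
b(r) = 45 (b(r) = -9*(-3 - 1*2) = -9*(-3 - 2) = -9*(-5) = 45)
D(m, W) = -3/7 + 2*W/7 (D(m, W) = ((W + W) - 3)/7 = (2*W - 3)/7 = (-3 + 2*W)/7 = -3/7 + 2*W/7)
(488 - 792) + D(V, b(3)) = (488 - 792) + (-3/7 + (2/7)*45) = -304 + (-3/7 + 90/7) = -304 + 87/7 = -2041/7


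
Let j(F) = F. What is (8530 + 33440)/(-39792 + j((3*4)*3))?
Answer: -6995/6626 ≈ -1.0557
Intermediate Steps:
(8530 + 33440)/(-39792 + j((3*4)*3)) = (8530 + 33440)/(-39792 + (3*4)*3) = 41970/(-39792 + 12*3) = 41970/(-39792 + 36) = 41970/(-39756) = 41970*(-1/39756) = -6995/6626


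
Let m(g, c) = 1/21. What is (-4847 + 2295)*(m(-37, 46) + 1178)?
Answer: -63133928/21 ≈ -3.0064e+6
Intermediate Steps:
m(g, c) = 1/21
(-4847 + 2295)*(m(-37, 46) + 1178) = (-4847 + 2295)*(1/21 + 1178) = -2552*24739/21 = -63133928/21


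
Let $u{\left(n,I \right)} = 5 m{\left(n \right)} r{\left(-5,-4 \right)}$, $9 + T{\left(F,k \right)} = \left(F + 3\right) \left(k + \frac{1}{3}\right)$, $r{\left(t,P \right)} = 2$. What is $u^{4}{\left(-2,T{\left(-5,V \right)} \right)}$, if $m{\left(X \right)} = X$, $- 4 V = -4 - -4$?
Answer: $160000$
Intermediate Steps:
$V = 0$ ($V = - \frac{-4 - -4}{4} = - \frac{-4 + 4}{4} = \left(- \frac{1}{4}\right) 0 = 0$)
$T{\left(F,k \right)} = -9 + \left(3 + F\right) \left(\frac{1}{3} + k\right)$ ($T{\left(F,k \right)} = -9 + \left(F + 3\right) \left(k + \frac{1}{3}\right) = -9 + \left(3 + F\right) \left(k + \frac{1}{3}\right) = -9 + \left(3 + F\right) \left(\frac{1}{3} + k\right)$)
$u{\left(n,I \right)} = 10 n$ ($u{\left(n,I \right)} = 5 n 2 = 10 n$)
$u^{4}{\left(-2,T{\left(-5,V \right)} \right)} = \left(10 \left(-2\right)\right)^{4} = \left(-20\right)^{4} = 160000$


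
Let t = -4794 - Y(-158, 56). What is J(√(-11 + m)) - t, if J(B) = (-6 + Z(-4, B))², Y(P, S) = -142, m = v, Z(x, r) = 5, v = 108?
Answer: 4653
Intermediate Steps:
m = 108
J(B) = 1 (J(B) = (-6 + 5)² = (-1)² = 1)
t = -4652 (t = -4794 - 1*(-142) = -4794 + 142 = -4652)
J(√(-11 + m)) - t = 1 - 1*(-4652) = 1 + 4652 = 4653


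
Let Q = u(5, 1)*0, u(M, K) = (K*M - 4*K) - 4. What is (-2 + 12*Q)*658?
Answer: -1316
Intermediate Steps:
u(M, K) = -4 - 4*K + K*M (u(M, K) = (-4*K + K*M) - 4 = -4 - 4*K + K*M)
Q = 0 (Q = (-4 - 4*1 + 1*5)*0 = (-4 - 4 + 5)*0 = -3*0 = 0)
(-2 + 12*Q)*658 = (-2 + 12*0)*658 = (-2 + 0)*658 = -2*658 = -1316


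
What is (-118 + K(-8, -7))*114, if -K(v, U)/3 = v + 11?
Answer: -14478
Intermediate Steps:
K(v, U) = -33 - 3*v (K(v, U) = -3*(v + 11) = -3*(11 + v) = -33 - 3*v)
(-118 + K(-8, -7))*114 = (-118 + (-33 - 3*(-8)))*114 = (-118 + (-33 + 24))*114 = (-118 - 9)*114 = -127*114 = -14478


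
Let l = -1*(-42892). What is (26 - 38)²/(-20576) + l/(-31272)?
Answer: -3465035/2513487 ≈ -1.3786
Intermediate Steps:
l = 42892
(26 - 38)²/(-20576) + l/(-31272) = (26 - 38)²/(-20576) + 42892/(-31272) = (-12)²*(-1/20576) + 42892*(-1/31272) = 144*(-1/20576) - 10723/7818 = -9/1286 - 10723/7818 = -3465035/2513487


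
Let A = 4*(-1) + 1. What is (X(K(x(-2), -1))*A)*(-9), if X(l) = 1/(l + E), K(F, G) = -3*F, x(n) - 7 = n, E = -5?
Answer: -27/20 ≈ -1.3500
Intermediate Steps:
x(n) = 7 + n
A = -3 (A = -4 + 1 = -3)
X(l) = 1/(-5 + l) (X(l) = 1/(l - 5) = 1/(-5 + l))
(X(K(x(-2), -1))*A)*(-9) = (-3/(-5 - 3*(7 - 2)))*(-9) = (-3/(-5 - 3*5))*(-9) = (-3/(-5 - 15))*(-9) = (-3/(-20))*(-9) = -1/20*(-3)*(-9) = (3/20)*(-9) = -27/20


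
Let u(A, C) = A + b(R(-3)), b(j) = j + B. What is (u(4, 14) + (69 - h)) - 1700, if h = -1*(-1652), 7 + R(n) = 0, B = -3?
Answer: -3289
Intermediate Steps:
R(n) = -7 (R(n) = -7 + 0 = -7)
b(j) = -3 + j (b(j) = j - 3 = -3 + j)
h = 1652
u(A, C) = -10 + A (u(A, C) = A + (-3 - 7) = A - 10 = -10 + A)
(u(4, 14) + (69 - h)) - 1700 = ((-10 + 4) + (69 - 1*1652)) - 1700 = (-6 + (69 - 1652)) - 1700 = (-6 - 1583) - 1700 = -1589 - 1700 = -3289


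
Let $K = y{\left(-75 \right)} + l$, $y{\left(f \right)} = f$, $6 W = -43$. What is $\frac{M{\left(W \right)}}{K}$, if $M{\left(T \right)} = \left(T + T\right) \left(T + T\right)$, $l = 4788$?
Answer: $\frac{1849}{42417} \approx 0.043591$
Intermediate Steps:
$W = - \frac{43}{6}$ ($W = \frac{1}{6} \left(-43\right) = - \frac{43}{6} \approx -7.1667$)
$K = 4713$ ($K = -75 + 4788 = 4713$)
$M{\left(T \right)} = 4 T^{2}$ ($M{\left(T \right)} = 2 T 2 T = 4 T^{2}$)
$\frac{M{\left(W \right)}}{K} = \frac{4 \left(- \frac{43}{6}\right)^{2}}{4713} = 4 \cdot \frac{1849}{36} \cdot \frac{1}{4713} = \frac{1849}{9} \cdot \frac{1}{4713} = \frac{1849}{42417}$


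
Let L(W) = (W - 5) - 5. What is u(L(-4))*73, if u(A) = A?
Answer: -1022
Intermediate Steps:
L(W) = -10 + W (L(W) = (-5 + W) - 5 = -10 + W)
u(L(-4))*73 = (-10 - 4)*73 = -14*73 = -1022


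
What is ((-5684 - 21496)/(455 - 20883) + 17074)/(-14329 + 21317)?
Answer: 87203713/35687716 ≈ 2.4435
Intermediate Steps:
((-5684 - 21496)/(455 - 20883) + 17074)/(-14329 + 21317) = (-27180/(-20428) + 17074)/6988 = (-27180*(-1/20428) + 17074)*(1/6988) = (6795/5107 + 17074)*(1/6988) = (87203713/5107)*(1/6988) = 87203713/35687716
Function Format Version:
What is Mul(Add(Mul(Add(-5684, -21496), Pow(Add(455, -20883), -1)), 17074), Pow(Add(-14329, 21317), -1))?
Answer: Rational(87203713, 35687716) ≈ 2.4435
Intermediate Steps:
Mul(Add(Mul(Add(-5684, -21496), Pow(Add(455, -20883), -1)), 17074), Pow(Add(-14329, 21317), -1)) = Mul(Add(Mul(-27180, Pow(-20428, -1)), 17074), Pow(6988, -1)) = Mul(Add(Mul(-27180, Rational(-1, 20428)), 17074), Rational(1, 6988)) = Mul(Add(Rational(6795, 5107), 17074), Rational(1, 6988)) = Mul(Rational(87203713, 5107), Rational(1, 6988)) = Rational(87203713, 35687716)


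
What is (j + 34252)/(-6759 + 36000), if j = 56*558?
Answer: 65500/29241 ≈ 2.2400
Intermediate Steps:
j = 31248
(j + 34252)/(-6759 + 36000) = (31248 + 34252)/(-6759 + 36000) = 65500/29241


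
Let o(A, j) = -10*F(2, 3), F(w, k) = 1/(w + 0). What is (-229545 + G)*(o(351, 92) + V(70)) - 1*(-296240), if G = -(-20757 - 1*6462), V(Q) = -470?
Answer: 96401090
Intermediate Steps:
F(w, k) = 1/w
o(A, j) = -5 (o(A, j) = -10/2 = -10*1/2 = -5)
G = 27219 (G = -(-20757 - 6462) = -1*(-27219) = 27219)
(-229545 + G)*(o(351, 92) + V(70)) - 1*(-296240) = (-229545 + 27219)*(-5 - 470) - 1*(-296240) = -202326*(-475) + 296240 = 96104850 + 296240 = 96401090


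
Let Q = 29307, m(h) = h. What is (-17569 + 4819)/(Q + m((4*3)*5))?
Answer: -4250/9789 ≈ -0.43416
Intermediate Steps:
(-17569 + 4819)/(Q + m((4*3)*5)) = (-17569 + 4819)/(29307 + (4*3)*5) = -12750/(29307 + 12*5) = -12750/(29307 + 60) = -12750/29367 = -12750*1/29367 = -4250/9789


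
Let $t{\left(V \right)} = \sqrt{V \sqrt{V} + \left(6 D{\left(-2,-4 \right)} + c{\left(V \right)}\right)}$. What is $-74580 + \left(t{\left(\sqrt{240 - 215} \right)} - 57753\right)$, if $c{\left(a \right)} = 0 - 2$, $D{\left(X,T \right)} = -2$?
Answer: $-132333 + i \sqrt{14 - 5 \sqrt{5}} \approx -1.3233 \cdot 10^{5} + 1.6792 i$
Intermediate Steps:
$c{\left(a \right)} = -2$
$t{\left(V \right)} = \sqrt{-14 + V^{\frac{3}{2}}}$ ($t{\left(V \right)} = \sqrt{V \sqrt{V} + \left(6 \left(-2\right) - 2\right)} = \sqrt{V^{\frac{3}{2}} - 14} = \sqrt{-14 + V^{\frac{3}{2}}}$)
$-74580 + \left(t{\left(\sqrt{240 - 215} \right)} - 57753\right) = -74580 - \left(57753 - \sqrt{-14 + \left(\sqrt{240 - 215}\right)^{\frac{3}{2}}}\right) = -74580 - \left(57753 - \sqrt{-14 + \left(\sqrt{25}\right)^{\frac{3}{2}}}\right) = -74580 - \left(57753 - \sqrt{-14 + 5^{\frac{3}{2}}}\right) = -74580 - \left(57753 - \sqrt{-14 + 5 \sqrt{5}}\right) = -132333 + \sqrt{-14 + 5 \sqrt{5}}$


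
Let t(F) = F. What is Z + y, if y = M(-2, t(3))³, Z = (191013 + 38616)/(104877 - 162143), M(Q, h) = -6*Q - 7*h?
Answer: -41976543/57266 ≈ -733.01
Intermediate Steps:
M(Q, h) = -7*h - 6*Q
Z = -229629/57266 (Z = 229629/(-57266) = 229629*(-1/57266) = -229629/57266 ≈ -4.0099)
y = -729 (y = (-7*3 - 6*(-2))³ = (-21 + 12)³ = (-9)³ = -729)
Z + y = -229629/57266 - 729 = -41976543/57266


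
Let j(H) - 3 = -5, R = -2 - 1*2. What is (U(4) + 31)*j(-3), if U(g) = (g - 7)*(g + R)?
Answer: -62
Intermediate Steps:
R = -4 (R = -2 - 2 = -4)
j(H) = -2 (j(H) = 3 - 5 = -2)
U(g) = (-7 + g)*(-4 + g) (U(g) = (g - 7)*(g - 4) = (-7 + g)*(-4 + g))
(U(4) + 31)*j(-3) = ((28 + 4² - 11*4) + 31)*(-2) = ((28 + 16 - 44) + 31)*(-2) = (0 + 31)*(-2) = 31*(-2) = -62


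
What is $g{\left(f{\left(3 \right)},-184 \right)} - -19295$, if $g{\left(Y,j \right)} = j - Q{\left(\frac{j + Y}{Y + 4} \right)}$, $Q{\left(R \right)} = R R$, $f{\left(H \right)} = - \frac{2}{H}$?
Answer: $\frac{401046}{25} \approx 16042.0$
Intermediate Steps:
$Q{\left(R \right)} = R^{2}$
$g{\left(Y,j \right)} = j - \frac{\left(Y + j\right)^{2}}{\left(4 + Y\right)^{2}}$ ($g{\left(Y,j \right)} = j - \left(\frac{j + Y}{Y + 4}\right)^{2} = j - \left(\frac{Y + j}{4 + Y}\right)^{2} = j - \frac{\left(Y + j\right)^{2}}{\left(4 + Y\right)^{2}}$)
$g{\left(f{\left(3 \right)},-184 \right)} - -19295 = \left(-184 - \frac{\left(- \frac{2}{3} - 184\right)^{2}}{\left(4 - \frac{2}{3}\right)^{2}}\right) - -19295 = \left(-184 - \frac{\left(\left(-2\right) \frac{1}{3} - 184\right)^{2}}{\left(4 - \frac{2}{3}\right)^{2}}\right) + 19295 = \left(-184 - \frac{\left(- \frac{2}{3} - 184\right)^{2}}{\left(4 - \frac{2}{3}\right)^{2}}\right) + 19295 = \left(-184 - \frac{\left(- \frac{554}{3}\right)^{2}}{\frac{100}{9}}\right) + 19295 = \left(-184 - \frac{9}{100} \cdot \frac{306916}{9}\right) + 19295 = \left(-184 - \frac{76729}{25}\right) + 19295 = - \frac{81329}{25} + 19295 = \frac{401046}{25}$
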